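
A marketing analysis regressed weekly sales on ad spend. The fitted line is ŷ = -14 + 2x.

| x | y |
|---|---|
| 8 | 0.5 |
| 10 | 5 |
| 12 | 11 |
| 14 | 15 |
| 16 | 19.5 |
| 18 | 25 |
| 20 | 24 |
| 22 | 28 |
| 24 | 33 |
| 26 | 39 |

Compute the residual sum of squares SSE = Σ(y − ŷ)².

x=8: ŷ = -14 + 2·8 = 2; e = 0.5 − 2 = -1.5
x=10: ŷ = -14 + 2·10 = 6; e = 5 − 6 = -1
x=12: ŷ = -14 + 2·12 = 10; e = 11 − 10 = 1
x=14: ŷ = -14 + 2·14 = 14; e = 15 − 14 = 1
x=16: ŷ = -14 + 2·16 = 18; e = 19.5 − 18 = 1.5
x=18: ŷ = -14 + 2·18 = 22; e = 25 − 22 = 3
x=20: ŷ = -14 + 2·20 = 26; e = 24 − 26 = -2
x=22: ŷ = -14 + 2·22 = 30; e = 28 − 30 = -2
x=24: ŷ = -14 + 2·24 = 34; e = 33 − 34 = -1
x=26: ŷ = -14 + 2·26 = 38; e = 39 − 38 = 1
SSE = 2.25 + 1 + 1 + 1 + 2.25 + 9 + 4 + 4 + 1 + 1 = 26.5

SSE = 26.5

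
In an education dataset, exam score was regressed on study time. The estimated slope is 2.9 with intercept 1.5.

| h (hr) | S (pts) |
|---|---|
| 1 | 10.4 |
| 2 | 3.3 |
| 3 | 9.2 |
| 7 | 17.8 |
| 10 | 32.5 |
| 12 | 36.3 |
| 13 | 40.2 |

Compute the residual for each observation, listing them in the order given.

h=1: ŷ = 1.5 + 2.9·1 = 4.4; r = 10.4 − 4.4 = 6
h=2: ŷ = 1.5 + 2.9·2 = 7.3; r = 3.3 − 7.3 = -4
h=3: ŷ = 1.5 + 2.9·3 = 10.2; r = 9.2 − 10.2 = -1
h=7: ŷ = 1.5 + 2.9·7 = 21.8; r = 17.8 − 21.8 = -4
h=10: ŷ = 1.5 + 2.9·10 = 30.5; r = 32.5 − 30.5 = 2
h=12: ŷ = 1.5 + 2.9·12 = 36.3; r = 36.3 − 36.3 = 0
h=13: ŷ = 1.5 + 2.9·13 = 39.2; r = 40.2 − 39.2 = 1

6, -4, -1, -4, 2, 0, 1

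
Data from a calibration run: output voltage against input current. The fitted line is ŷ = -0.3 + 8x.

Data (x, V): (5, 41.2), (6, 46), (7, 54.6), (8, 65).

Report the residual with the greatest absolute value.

r = -1.7

x=5: ŷ = -0.3 + 8·5 = 39.7; r = 41.2 − 39.7 = 1.5
x=6: ŷ = -0.3 + 8·6 = 47.7; r = 46 − 47.7 = -1.7
x=7: ŷ = -0.3 + 8·7 = 55.7; r = 54.6 − 55.7 = -1.1
x=8: ŷ = -0.3 + 8·8 = 63.7; r = 65 − 63.7 = 1.3
Largest |r| is 1.7 at x = 6, residual -1.7.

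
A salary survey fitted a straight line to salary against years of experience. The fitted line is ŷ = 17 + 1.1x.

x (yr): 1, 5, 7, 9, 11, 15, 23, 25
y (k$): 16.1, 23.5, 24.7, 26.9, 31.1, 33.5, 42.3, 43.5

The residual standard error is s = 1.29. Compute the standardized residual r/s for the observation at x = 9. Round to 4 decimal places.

ŷ = 17 + 1.1·9 = 26.9
r = 26.9 − 26.9 = 0
r/s = 0 / 1.29 = 0.0000

0.0000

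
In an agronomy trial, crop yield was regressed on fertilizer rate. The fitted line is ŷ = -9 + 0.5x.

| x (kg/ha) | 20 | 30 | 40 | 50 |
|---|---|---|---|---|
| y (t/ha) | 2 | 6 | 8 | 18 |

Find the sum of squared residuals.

SSE = 14

x=20: ŷ = -9 + 0.5·20 = 1; e = 2 − 1 = 1
x=30: ŷ = -9 + 0.5·30 = 6; e = 6 − 6 = 0
x=40: ŷ = -9 + 0.5·40 = 11; e = 8 − 11 = -3
x=50: ŷ = -9 + 0.5·50 = 16; e = 18 − 16 = 2
SSE = 1 + 0 + 9 + 4 = 14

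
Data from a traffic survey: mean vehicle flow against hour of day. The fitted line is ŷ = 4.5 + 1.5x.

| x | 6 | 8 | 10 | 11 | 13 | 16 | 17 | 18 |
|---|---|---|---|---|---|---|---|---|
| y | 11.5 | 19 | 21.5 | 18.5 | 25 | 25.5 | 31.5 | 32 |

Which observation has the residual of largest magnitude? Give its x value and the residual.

x=6: ŷ = 4.5 + 1.5·6 = 13.5; r = 11.5 − 13.5 = -2
x=8: ŷ = 4.5 + 1.5·8 = 16.5; r = 19 − 16.5 = 2.5
x=10: ŷ = 4.5 + 1.5·10 = 19.5; r = 21.5 − 19.5 = 2
x=11: ŷ = 4.5 + 1.5·11 = 21; r = 18.5 − 21 = -2.5
x=13: ŷ = 4.5 + 1.5·13 = 24; r = 25 − 24 = 1
x=16: ŷ = 4.5 + 1.5·16 = 28.5; r = 25.5 − 28.5 = -3
x=17: ŷ = 4.5 + 1.5·17 = 30; r = 31.5 − 30 = 1.5
x=18: ŷ = 4.5 + 1.5·18 = 31.5; r = 32 − 31.5 = 0.5
Largest |r| is 3 at x = 16, residual -3.

x = 16, r = -3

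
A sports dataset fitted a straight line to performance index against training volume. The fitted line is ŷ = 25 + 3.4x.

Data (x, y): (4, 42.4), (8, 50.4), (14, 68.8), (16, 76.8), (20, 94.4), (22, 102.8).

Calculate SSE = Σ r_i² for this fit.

SSE = 49.84

x=4: ŷ = 25 + 3.4·4 = 38.6; r = 42.4 − 38.6 = 3.8
x=8: ŷ = 25 + 3.4·8 = 52.2; r = 50.4 − 52.2 = -1.8
x=14: ŷ = 25 + 3.4·14 = 72.6; r = 68.8 − 72.6 = -3.8
x=16: ŷ = 25 + 3.4·16 = 79.4; r = 76.8 − 79.4 = -2.6
x=20: ŷ = 25 + 3.4·20 = 93; r = 94.4 − 93 = 1.4
x=22: ŷ = 25 + 3.4·22 = 99.8; r = 102.8 − 99.8 = 3
SSE = 14.44 + 3.24 + 14.44 + 6.76 + 1.96 + 9 = 49.84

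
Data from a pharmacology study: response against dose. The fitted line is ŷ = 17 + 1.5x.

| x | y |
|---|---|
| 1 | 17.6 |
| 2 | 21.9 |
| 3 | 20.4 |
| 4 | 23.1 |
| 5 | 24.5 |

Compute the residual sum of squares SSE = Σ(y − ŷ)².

SSE = 5.64

x=1: ŷ = 17 + 1.5·1 = 18.5; r = 17.6 − 18.5 = -0.9
x=2: ŷ = 17 + 1.5·2 = 20; r = 21.9 − 20 = 1.9
x=3: ŷ = 17 + 1.5·3 = 21.5; r = 20.4 − 21.5 = -1.1
x=4: ŷ = 17 + 1.5·4 = 23; r = 23.1 − 23 = 0.1
x=5: ŷ = 17 + 1.5·5 = 24.5; r = 24.5 − 24.5 = 0
SSE = 0.81 + 3.61 + 1.21 + 0.01 + 0 = 5.64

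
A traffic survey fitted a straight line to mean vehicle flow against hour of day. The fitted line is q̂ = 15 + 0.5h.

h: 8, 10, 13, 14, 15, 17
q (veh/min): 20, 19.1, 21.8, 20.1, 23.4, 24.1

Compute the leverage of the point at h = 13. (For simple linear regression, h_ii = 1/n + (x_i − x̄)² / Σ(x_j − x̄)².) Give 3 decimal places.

h = 0.167

h̄ = (8 + 10 + 13 + 14 + 15 + 17)/6 = 12.8333
Σ(h − h̄)² = 23.3611 + 8.02778 + 0.0277778 + 1.36111 + 4.69444 + 17.3611 = 54.8333
h = 1/6 + (0.166667)²/54.8333 = 0.166667 + 0.000506586 = 0.167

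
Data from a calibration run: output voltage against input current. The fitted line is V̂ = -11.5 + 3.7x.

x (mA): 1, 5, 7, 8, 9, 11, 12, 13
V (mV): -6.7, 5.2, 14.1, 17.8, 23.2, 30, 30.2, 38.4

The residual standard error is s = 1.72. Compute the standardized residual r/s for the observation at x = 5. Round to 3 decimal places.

V̂ = -11.5 + 3.7·5 = 7
r = 5.2 − 7 = -1.8
r/s = -1.8 / 1.72 = -1.047

-1.047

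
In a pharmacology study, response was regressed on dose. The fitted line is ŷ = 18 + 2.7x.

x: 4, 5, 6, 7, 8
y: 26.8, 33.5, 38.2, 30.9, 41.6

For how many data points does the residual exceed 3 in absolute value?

x=4: ŷ = 18 + 2.7·4 = 28.8; r = 26.8 − 28.8 = -2
x=5: ŷ = 18 + 2.7·5 = 31.5; r = 33.5 − 31.5 = 2
x=6: ŷ = 18 + 2.7·6 = 34.2; r = 38.2 − 34.2 = 4
x=7: ŷ = 18 + 2.7·7 = 36.9; r = 30.9 − 36.9 = -6
x=8: ŷ = 18 + 2.7·8 = 39.6; r = 41.6 − 39.6 = 2
|r| > 3: x=6 (|r|=4), x=7 (|r|=6) → 2

2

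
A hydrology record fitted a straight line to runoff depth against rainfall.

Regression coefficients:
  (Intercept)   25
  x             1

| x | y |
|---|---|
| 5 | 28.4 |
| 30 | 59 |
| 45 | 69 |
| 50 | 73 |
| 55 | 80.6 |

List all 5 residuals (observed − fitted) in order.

-1.6, 4, -1, -2, 0.6

x=5: ŷ = 25 + 5 = 30; e = 28.4 − 30 = -1.6
x=30: ŷ = 25 + 30 = 55; e = 59 − 55 = 4
x=45: ŷ = 25 + 45 = 70; e = 69 − 70 = -1
x=50: ŷ = 25 + 50 = 75; e = 73 − 75 = -2
x=55: ŷ = 25 + 55 = 80; e = 80.6 − 80 = 0.6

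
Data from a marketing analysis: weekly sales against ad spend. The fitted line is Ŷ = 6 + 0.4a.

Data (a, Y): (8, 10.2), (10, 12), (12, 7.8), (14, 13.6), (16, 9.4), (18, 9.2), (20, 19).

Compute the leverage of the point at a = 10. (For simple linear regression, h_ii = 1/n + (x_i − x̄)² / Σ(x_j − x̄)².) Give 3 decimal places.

ā = (8 + 10 + 12 + 14 + 16 + 18 + 20)/7 = 14
Σ(a − ā)² = 36 + 16 + 4 + 0 + 4 + 16 + 36 = 112
h = 1/7 + (-4)²/112 = 0.142857 + 0.142857 = 0.286

h = 0.286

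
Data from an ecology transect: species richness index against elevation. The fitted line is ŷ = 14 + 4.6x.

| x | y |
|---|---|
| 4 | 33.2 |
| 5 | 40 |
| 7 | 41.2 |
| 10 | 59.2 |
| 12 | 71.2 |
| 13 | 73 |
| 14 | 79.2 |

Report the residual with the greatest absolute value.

e = -5

x=4: ŷ = 14 + 4.6·4 = 32.4; e = 33.2 − 32.4 = 0.8
x=5: ŷ = 14 + 4.6·5 = 37; e = 40 − 37 = 3
x=7: ŷ = 14 + 4.6·7 = 46.2; e = 41.2 − 46.2 = -5
x=10: ŷ = 14 + 4.6·10 = 60; e = 59.2 − 60 = -0.8
x=12: ŷ = 14 + 4.6·12 = 69.2; e = 71.2 − 69.2 = 2
x=13: ŷ = 14 + 4.6·13 = 73.8; e = 73 − 73.8 = -0.8
x=14: ŷ = 14 + 4.6·14 = 78.4; e = 79.2 − 78.4 = 0.8
Largest |e| is 5 at x = 7, residual -5.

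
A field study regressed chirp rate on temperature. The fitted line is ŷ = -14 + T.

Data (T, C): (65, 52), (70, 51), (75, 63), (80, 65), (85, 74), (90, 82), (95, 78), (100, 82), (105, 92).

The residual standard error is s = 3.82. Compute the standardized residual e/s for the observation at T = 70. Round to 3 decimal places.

-1.309

ŷ = -14 + 70 = 56
e = 51 − 56 = -5
e/s = -5 / 3.82 = -1.309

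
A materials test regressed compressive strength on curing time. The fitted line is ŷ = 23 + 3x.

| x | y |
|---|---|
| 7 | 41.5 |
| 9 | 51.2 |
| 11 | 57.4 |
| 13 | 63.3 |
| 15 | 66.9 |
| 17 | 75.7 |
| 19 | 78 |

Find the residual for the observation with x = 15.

ŷ = 23 + 3·15 = 68
r = 66.9 − 68 = -1.1

r = -1.1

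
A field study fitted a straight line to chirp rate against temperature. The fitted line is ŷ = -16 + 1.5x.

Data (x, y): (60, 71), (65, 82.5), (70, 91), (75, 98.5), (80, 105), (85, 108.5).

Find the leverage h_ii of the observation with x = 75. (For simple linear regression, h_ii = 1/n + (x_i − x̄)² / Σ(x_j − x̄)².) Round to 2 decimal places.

x̄ = (60 + 65 + 70 + 75 + 80 + 85)/6 = 72.5
Σ(x − x̄)² = 156.25 + 56.25 + 6.25 + 6.25 + 56.25 + 156.25 = 437.5
h = 1/6 + (2.5)²/437.5 = 0.166667 + 0.0142857 = 0.18

h = 0.18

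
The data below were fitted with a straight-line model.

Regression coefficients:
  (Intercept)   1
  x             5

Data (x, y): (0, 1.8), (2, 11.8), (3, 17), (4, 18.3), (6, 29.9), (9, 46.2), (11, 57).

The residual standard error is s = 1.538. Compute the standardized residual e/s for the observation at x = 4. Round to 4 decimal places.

ŷ = 1 + 5·4 = 21
e = 18.3 − 21 = -2.7
e/s = -2.7 / 1.538 = -1.7555

-1.7555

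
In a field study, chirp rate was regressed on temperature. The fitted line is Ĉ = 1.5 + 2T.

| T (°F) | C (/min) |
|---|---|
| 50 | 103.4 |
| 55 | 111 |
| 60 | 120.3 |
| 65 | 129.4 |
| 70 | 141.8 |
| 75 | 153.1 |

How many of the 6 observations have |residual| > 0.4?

T=50: Ĉ = 1.5 + 2·50 = 101.5; e = 103.4 − 101.5 = 1.9
T=55: Ĉ = 1.5 + 2·55 = 111.5; e = 111 − 111.5 = -0.5
T=60: Ĉ = 1.5 + 2·60 = 121.5; e = 120.3 − 121.5 = -1.2
T=65: Ĉ = 1.5 + 2·65 = 131.5; e = 129.4 − 131.5 = -2.1
T=70: Ĉ = 1.5 + 2·70 = 141.5; e = 141.8 − 141.5 = 0.3
T=75: Ĉ = 1.5 + 2·75 = 151.5; e = 153.1 − 151.5 = 1.6
|e| > 0.4: T=50 (|e|=1.9), T=55 (|e|=0.5), T=60 (|e|=1.2), T=65 (|e|=2.1), T=75 (|e|=1.6) → 5

5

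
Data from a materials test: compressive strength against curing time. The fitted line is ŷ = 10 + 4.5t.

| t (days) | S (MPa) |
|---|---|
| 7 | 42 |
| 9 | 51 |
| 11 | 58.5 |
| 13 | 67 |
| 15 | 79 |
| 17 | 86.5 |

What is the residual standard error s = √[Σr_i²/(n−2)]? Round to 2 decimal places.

t=7: ŷ = 10 + 4.5·7 = 41.5; r = 42 − 41.5 = 0.5
t=9: ŷ = 10 + 4.5·9 = 50.5; r = 51 − 50.5 = 0.5
t=11: ŷ = 10 + 4.5·11 = 59.5; r = 58.5 − 59.5 = -1
t=13: ŷ = 10 + 4.5·13 = 68.5; r = 67 − 68.5 = -1.5
t=15: ŷ = 10 + 4.5·15 = 77.5; r = 79 − 77.5 = 1.5
t=17: ŷ = 10 + 4.5·17 = 86.5; r = 86.5 − 86.5 = 0
SSE = 0.25 + 0.25 + 1 + 2.25 + 2.25 + 0 = 6
s = √(6/4) = √1.5 ≈ 1.22

s = 1.22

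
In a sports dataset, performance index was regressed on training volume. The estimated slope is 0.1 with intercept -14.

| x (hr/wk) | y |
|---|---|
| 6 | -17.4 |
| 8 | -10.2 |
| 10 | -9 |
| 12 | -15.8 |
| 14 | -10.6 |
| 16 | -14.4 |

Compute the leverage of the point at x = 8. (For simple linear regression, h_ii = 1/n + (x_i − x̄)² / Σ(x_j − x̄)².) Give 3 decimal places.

h = 0.295

x̄ = (6 + 8 + 10 + 12 + 14 + 16)/6 = 11
Σ(x − x̄)² = 25 + 9 + 1 + 1 + 9 + 25 = 70
h = 1/6 + (-3)²/70 = 0.166667 + 0.128571 = 0.295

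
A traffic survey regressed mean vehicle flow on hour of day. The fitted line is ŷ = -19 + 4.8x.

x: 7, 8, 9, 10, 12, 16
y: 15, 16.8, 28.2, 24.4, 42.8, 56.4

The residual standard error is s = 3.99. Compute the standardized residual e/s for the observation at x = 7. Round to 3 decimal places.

ŷ = -19 + 4.8·7 = 14.6
e = 15 − 14.6 = 0.4
e/s = 0.4 / 3.99 = 0.100

0.100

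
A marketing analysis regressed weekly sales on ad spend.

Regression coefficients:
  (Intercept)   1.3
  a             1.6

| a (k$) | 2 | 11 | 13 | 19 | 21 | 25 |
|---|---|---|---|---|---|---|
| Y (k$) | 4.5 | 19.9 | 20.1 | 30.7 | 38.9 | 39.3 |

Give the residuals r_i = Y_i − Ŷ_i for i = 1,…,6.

0, 1, -2, -1, 4, -2

a=2: Ŷ = 1.3 + 1.6·2 = 4.5; r = 4.5 − 4.5 = 0
a=11: Ŷ = 1.3 + 1.6·11 = 18.9; r = 19.9 − 18.9 = 1
a=13: Ŷ = 1.3 + 1.6·13 = 22.1; r = 20.1 − 22.1 = -2
a=19: Ŷ = 1.3 + 1.6·19 = 31.7; r = 30.7 − 31.7 = -1
a=21: Ŷ = 1.3 + 1.6·21 = 34.9; r = 38.9 − 34.9 = 4
a=25: Ŷ = 1.3 + 1.6·25 = 41.3; r = 39.3 − 41.3 = -2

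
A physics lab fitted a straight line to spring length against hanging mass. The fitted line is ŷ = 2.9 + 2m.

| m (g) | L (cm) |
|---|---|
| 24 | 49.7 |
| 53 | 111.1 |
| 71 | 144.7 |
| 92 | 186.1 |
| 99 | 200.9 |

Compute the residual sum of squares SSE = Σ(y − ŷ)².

m=24: ŷ = 2.9 + 2·24 = 50.9; e = 49.7 − 50.9 = -1.2
m=53: ŷ = 2.9 + 2·53 = 108.9; e = 111.1 − 108.9 = 2.2
m=71: ŷ = 2.9 + 2·71 = 144.9; e = 144.7 − 144.9 = -0.2
m=92: ŷ = 2.9 + 2·92 = 186.9; e = 186.1 − 186.9 = -0.8
m=99: ŷ = 2.9 + 2·99 = 200.9; e = 200.9 − 200.9 = 0
SSE = 1.44 + 4.84 + 0.04 + 0.64 + 0 = 6.96

SSE = 6.96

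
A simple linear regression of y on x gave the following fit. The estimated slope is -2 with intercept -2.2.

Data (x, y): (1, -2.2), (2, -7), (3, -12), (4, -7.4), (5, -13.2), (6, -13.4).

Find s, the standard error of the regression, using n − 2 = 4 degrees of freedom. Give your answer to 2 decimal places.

s = 2.67

x=1: ŷ = -2.2 − 2·1 = -4.2; e = -2.2 − (-4.2) = 2
x=2: ŷ = -2.2 − 2·2 = -6.2; e = -7 − (-6.2) = -0.8
x=3: ŷ = -2.2 − 2·3 = -8.2; e = -12 − (-8.2) = -3.8
x=4: ŷ = -2.2 − 2·4 = -10.2; e = -7.4 − (-10.2) = 2.8
x=5: ŷ = -2.2 − 2·5 = -12.2; e = -13.2 − (-12.2) = -1
x=6: ŷ = -2.2 − 2·6 = -14.2; e = -13.4 − (-14.2) = 0.8
SSE = 4 + 0.64 + 14.44 + 7.84 + 1 + 0.64 = 28.56
s = √(28.56/4) = √7.14 ≈ 2.67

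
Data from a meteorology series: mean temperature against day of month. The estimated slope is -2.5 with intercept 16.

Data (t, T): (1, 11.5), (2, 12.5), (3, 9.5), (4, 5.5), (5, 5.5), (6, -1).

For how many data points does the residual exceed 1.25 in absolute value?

t=1: T̂ = 16 − 2.5·1 = 13.5; r = 11.5 − 13.5 = -2
t=2: T̂ = 16 − 2.5·2 = 11; r = 12.5 − 11 = 1.5
t=3: T̂ = 16 − 2.5·3 = 8.5; r = 9.5 − 8.5 = 1
t=4: T̂ = 16 − 2.5·4 = 6; r = 5.5 − 6 = -0.5
t=5: T̂ = 16 − 2.5·5 = 3.5; r = 5.5 − 3.5 = 2
t=6: T̂ = 16 − 2.5·6 = 1; r = -1 − 1 = -2
|r| > 1.25: t=1 (|r|=2), t=2 (|r|=1.5), t=5 (|r|=2), t=6 (|r|=2) → 4

4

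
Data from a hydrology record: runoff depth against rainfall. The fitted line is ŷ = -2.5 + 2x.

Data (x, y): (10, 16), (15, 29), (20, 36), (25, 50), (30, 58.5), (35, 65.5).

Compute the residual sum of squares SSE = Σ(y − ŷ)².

x=10: ŷ = -2.5 + 2·10 = 17.5; e = 16 − 17.5 = -1.5
x=15: ŷ = -2.5 + 2·15 = 27.5; e = 29 − 27.5 = 1.5
x=20: ŷ = -2.5 + 2·20 = 37.5; e = 36 − 37.5 = -1.5
x=25: ŷ = -2.5 + 2·25 = 47.5; e = 50 − 47.5 = 2.5
x=30: ŷ = -2.5 + 2·30 = 57.5; e = 58.5 − 57.5 = 1
x=35: ŷ = -2.5 + 2·35 = 67.5; e = 65.5 − 67.5 = -2
SSE = 2.25 + 2.25 + 2.25 + 6.25 + 1 + 4 = 18

SSE = 18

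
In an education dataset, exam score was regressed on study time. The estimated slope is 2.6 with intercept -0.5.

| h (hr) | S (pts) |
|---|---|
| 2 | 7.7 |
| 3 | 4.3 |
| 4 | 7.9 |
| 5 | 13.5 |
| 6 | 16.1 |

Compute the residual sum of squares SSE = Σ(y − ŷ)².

h=2: Ŝ = -0.5 + 2.6·2 = 4.7; e = 7.7 − 4.7 = 3
h=3: Ŝ = -0.5 + 2.6·3 = 7.3; e = 4.3 − 7.3 = -3
h=4: Ŝ = -0.5 + 2.6·4 = 9.9; e = 7.9 − 9.9 = -2
h=5: Ŝ = -0.5 + 2.6·5 = 12.5; e = 13.5 − 12.5 = 1
h=6: Ŝ = -0.5 + 2.6·6 = 15.1; e = 16.1 − 15.1 = 1
SSE = 9 + 9 + 4 + 1 + 1 = 24

SSE = 24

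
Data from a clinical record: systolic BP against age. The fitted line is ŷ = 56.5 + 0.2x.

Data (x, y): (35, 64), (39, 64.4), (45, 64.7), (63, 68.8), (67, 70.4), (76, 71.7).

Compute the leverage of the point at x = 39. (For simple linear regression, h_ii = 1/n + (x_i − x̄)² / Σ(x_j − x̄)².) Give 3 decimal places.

x̄ = (35 + 39 + 45 + 63 + 67 + 76)/6 = 54.1667
Σ(x − x̄)² = 367.361 + 230.028 + 84.0278 + 78.0278 + 164.694 + 476.694 = 1400.83
h = 1/6 + (-15.1667)²/1400.83 = 0.166667 + 0.164208 = 0.331

h = 0.331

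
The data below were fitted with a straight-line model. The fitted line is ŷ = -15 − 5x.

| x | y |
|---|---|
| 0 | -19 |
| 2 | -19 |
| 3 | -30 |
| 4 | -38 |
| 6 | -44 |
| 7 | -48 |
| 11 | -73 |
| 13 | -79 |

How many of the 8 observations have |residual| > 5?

1

x=0: ŷ = -15 − 5·0 = -15; e = -19 − (-15) = -4
x=2: ŷ = -15 − 5·2 = -25; e = -19 − (-25) = 6
x=3: ŷ = -15 − 5·3 = -30; e = -30 − (-30) = 0
x=4: ŷ = -15 − 5·4 = -35; e = -38 − (-35) = -3
x=6: ŷ = -15 − 5·6 = -45; e = -44 − (-45) = 1
x=7: ŷ = -15 − 5·7 = -50; e = -48 − (-50) = 2
x=11: ŷ = -15 − 5·11 = -70; e = -73 − (-70) = -3
x=13: ŷ = -15 − 5·13 = -80; e = -79 − (-80) = 1
|e| > 5: x=2 (|e|=6) → 1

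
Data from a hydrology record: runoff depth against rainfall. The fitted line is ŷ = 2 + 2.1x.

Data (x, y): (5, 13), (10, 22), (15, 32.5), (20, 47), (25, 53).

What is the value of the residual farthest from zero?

e = 3

x=5: ŷ = 2 + 2.1·5 = 12.5; e = 13 − 12.5 = 0.5
x=10: ŷ = 2 + 2.1·10 = 23; e = 22 − 23 = -1
x=15: ŷ = 2 + 2.1·15 = 33.5; e = 32.5 − 33.5 = -1
x=20: ŷ = 2 + 2.1·20 = 44; e = 47 − 44 = 3
x=25: ŷ = 2 + 2.1·25 = 54.5; e = 53 − 54.5 = -1.5
Largest |e| is 3 at x = 20, residual 3.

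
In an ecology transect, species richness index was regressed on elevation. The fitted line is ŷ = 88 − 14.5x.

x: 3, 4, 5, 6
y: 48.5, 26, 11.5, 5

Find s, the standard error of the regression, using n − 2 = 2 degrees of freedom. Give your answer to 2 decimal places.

s = 5.66

x=3: ŷ = 88 − 14.5·3 = 44.5; r = 48.5 − 44.5 = 4
x=4: ŷ = 88 − 14.5·4 = 30; r = 26 − 30 = -4
x=5: ŷ = 88 − 14.5·5 = 15.5; r = 11.5 − 15.5 = -4
x=6: ŷ = 88 − 14.5·6 = 1; r = 5 − 1 = 4
SSE = 16 + 16 + 16 + 16 = 64
s = √(64/2) = √32 ≈ 5.66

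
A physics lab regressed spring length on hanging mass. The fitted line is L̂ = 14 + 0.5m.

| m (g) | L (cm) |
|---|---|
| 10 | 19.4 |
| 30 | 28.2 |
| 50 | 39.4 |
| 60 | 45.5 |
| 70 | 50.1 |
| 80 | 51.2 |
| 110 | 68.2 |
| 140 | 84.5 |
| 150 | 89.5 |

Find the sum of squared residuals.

m=10: L̂ = 14 + 0.5·10 = 19; e = 19.4 − 19 = 0.4
m=30: L̂ = 14 + 0.5·30 = 29; e = 28.2 − 29 = -0.8
m=50: L̂ = 14 + 0.5·50 = 39; e = 39.4 − 39 = 0.4
m=60: L̂ = 14 + 0.5·60 = 44; e = 45.5 − 44 = 1.5
m=70: L̂ = 14 + 0.5·70 = 49; e = 50.1 − 49 = 1.1
m=80: L̂ = 14 + 0.5·80 = 54; e = 51.2 − 54 = -2.8
m=110: L̂ = 14 + 0.5·110 = 69; e = 68.2 − 69 = -0.8
m=140: L̂ = 14 + 0.5·140 = 84; e = 84.5 − 84 = 0.5
m=150: L̂ = 14 + 0.5·150 = 89; e = 89.5 − 89 = 0.5
SSE = 0.16 + 0.64 + 0.16 + 2.25 + 1.21 + 7.84 + 0.64 + 0.25 + 0.25 = 13.4

SSE = 13.4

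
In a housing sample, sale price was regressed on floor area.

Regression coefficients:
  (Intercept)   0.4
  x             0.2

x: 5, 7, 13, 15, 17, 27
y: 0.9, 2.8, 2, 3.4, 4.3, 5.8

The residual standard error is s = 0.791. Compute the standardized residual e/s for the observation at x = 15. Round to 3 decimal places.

ŷ = 0.4 + 0.2·15 = 3.4
e = 3.4 − 3.4 = 0
e/s = 0 / 0.791 = 0.000

0.000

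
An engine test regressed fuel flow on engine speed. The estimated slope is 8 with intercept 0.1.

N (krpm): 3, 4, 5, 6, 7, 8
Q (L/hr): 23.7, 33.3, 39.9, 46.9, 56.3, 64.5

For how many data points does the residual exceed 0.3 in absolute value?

N=3: ŷ = 0.1 + 8·3 = 24.1; r = 23.7 − 24.1 = -0.4
N=4: ŷ = 0.1 + 8·4 = 32.1; r = 33.3 − 32.1 = 1.2
N=5: ŷ = 0.1 + 8·5 = 40.1; r = 39.9 − 40.1 = -0.2
N=6: ŷ = 0.1 + 8·6 = 48.1; r = 46.9 − 48.1 = -1.2
N=7: ŷ = 0.1 + 8·7 = 56.1; r = 56.3 − 56.1 = 0.2
N=8: ŷ = 0.1 + 8·8 = 64.1; r = 64.5 − 64.1 = 0.4
|r| > 0.3: N=3 (|r|=0.4), N=4 (|r|=1.2), N=6 (|r|=1.2), N=8 (|r|=0.4) → 4

4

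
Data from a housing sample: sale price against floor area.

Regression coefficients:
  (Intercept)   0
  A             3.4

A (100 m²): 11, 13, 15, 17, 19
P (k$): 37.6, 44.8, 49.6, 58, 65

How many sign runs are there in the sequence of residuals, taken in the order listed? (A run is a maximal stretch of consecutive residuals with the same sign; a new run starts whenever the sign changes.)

3 runs

A=11: P̂ = 3.4·11 = 37.4; r = 37.6 − 37.4 = 0.2
A=13: P̂ = 3.4·13 = 44.2; r = 44.8 − 44.2 = 0.6
A=15: P̂ = 3.4·15 = 51; r = 49.6 − 51 = -1.4
A=17: P̂ = 3.4·17 = 57.8; r = 58 − 57.8 = 0.2
A=19: P̂ = 3.4·19 = 64.6; r = 65 − 64.6 = 0.4
Signs: + + − + +
Runs: +×2, −×1, +×2 → 3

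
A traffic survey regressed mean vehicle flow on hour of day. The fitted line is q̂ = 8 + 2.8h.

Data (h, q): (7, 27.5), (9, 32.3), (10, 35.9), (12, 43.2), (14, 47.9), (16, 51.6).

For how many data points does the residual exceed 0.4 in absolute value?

h=7: q̂ = 8 + 2.8·7 = 27.6; r = 27.5 − 27.6 = -0.1
h=9: q̂ = 8 + 2.8·9 = 33.2; r = 32.3 − 33.2 = -0.9
h=10: q̂ = 8 + 2.8·10 = 36; r = 35.9 − 36 = -0.1
h=12: q̂ = 8 + 2.8·12 = 41.6; r = 43.2 − 41.6 = 1.6
h=14: q̂ = 8 + 2.8·14 = 47.2; r = 47.9 − 47.2 = 0.7
h=16: q̂ = 8 + 2.8·16 = 52.8; r = 51.6 − 52.8 = -1.2
|r| > 0.4: h=9 (|r|=0.9), h=12 (|r|=1.6), h=14 (|r|=0.7), h=16 (|r|=1.2) → 4

4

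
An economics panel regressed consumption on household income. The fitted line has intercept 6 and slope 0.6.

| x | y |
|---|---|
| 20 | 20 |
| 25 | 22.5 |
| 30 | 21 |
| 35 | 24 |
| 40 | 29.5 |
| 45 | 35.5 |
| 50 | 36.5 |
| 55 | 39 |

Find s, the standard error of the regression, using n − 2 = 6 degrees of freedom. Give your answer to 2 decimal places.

x=20: ŷ = 6 + 0.6·20 = 18; e = 20 − 18 = 2
x=25: ŷ = 6 + 0.6·25 = 21; e = 22.5 − 21 = 1.5
x=30: ŷ = 6 + 0.6·30 = 24; e = 21 − 24 = -3
x=35: ŷ = 6 + 0.6·35 = 27; e = 24 − 27 = -3
x=40: ŷ = 6 + 0.6·40 = 30; e = 29.5 − 30 = -0.5
x=45: ŷ = 6 + 0.6·45 = 33; e = 35.5 − 33 = 2.5
x=50: ŷ = 6 + 0.6·50 = 36; e = 36.5 − 36 = 0.5
x=55: ŷ = 6 + 0.6·55 = 39; e = 39 − 39 = 0
SSE = 4 + 2.25 + 9 + 9 + 0.25 + 6.25 + 0.25 + 0 = 31
s = √(31/6) = √5.16667 ≈ 2.27

s = 2.27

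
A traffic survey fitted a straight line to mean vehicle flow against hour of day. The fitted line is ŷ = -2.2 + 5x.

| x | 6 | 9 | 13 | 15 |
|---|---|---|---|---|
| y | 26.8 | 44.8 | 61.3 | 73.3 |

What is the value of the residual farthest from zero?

x=6: ŷ = -2.2 + 5·6 = 27.8; e = 26.8 − 27.8 = -1
x=9: ŷ = -2.2 + 5·9 = 42.8; e = 44.8 − 42.8 = 2
x=13: ŷ = -2.2 + 5·13 = 62.8; e = 61.3 − 62.8 = -1.5
x=15: ŷ = -2.2 + 5·15 = 72.8; e = 73.3 − 72.8 = 0.5
Largest |e| is 2 at x = 9, residual 2.

e = 2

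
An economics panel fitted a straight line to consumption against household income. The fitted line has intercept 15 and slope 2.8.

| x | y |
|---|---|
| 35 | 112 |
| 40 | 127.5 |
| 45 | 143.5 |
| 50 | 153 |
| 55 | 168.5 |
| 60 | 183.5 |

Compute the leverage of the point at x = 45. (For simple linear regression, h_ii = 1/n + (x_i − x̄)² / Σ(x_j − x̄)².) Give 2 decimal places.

x̄ = (35 + 40 + 45 + 50 + 55 + 60)/6 = 47.5
Σ(x − x̄)² = 156.25 + 56.25 + 6.25 + 6.25 + 56.25 + 156.25 = 437.5
h = 1/6 + (-2.5)²/437.5 = 0.166667 + 0.0142857 = 0.18

h = 0.18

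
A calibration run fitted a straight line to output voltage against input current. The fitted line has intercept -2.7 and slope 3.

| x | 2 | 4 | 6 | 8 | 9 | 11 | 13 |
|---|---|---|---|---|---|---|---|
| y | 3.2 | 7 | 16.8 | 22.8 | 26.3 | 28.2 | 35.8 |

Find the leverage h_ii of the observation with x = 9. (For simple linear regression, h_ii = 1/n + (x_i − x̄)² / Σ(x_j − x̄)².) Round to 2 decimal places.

h = 0.17

x̄ = (2 + 4 + 6 + 8 + 9 + 11 + 13)/7 = 7.57143
Σ(x − x̄)² = 31.0408 + 12.7551 + 2.46939 + 0.183673 + 2.04082 + 11.7551 + 29.4694 = 89.7143
h = 1/7 + (1.42857)²/89.7143 = 0.142857 + 0.022748 = 0.17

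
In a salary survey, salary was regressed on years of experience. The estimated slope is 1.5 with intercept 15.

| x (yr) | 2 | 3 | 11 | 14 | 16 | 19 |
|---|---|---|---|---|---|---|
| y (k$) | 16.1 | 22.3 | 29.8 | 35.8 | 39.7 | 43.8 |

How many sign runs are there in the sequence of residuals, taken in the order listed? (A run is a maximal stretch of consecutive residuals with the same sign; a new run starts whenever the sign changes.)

x=2: ŷ = 15 + 1.5·2 = 18; e = 16.1 − 18 = -1.9
x=3: ŷ = 15 + 1.5·3 = 19.5; e = 22.3 − 19.5 = 2.8
x=11: ŷ = 15 + 1.5·11 = 31.5; e = 29.8 − 31.5 = -1.7
x=14: ŷ = 15 + 1.5·14 = 36; e = 35.8 − 36 = -0.2
x=16: ŷ = 15 + 1.5·16 = 39; e = 39.7 − 39 = 0.7
x=19: ŷ = 15 + 1.5·19 = 43.5; e = 43.8 − 43.5 = 0.3
Signs: − + − − + +
Runs: −×1, +×1, −×2, +×2 → 4

4 runs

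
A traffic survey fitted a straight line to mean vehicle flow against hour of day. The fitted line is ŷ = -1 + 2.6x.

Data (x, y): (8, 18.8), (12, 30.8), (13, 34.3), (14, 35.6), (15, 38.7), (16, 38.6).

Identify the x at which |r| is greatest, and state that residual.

x=8: ŷ = -1 + 2.6·8 = 19.8; r = 18.8 − 19.8 = -1
x=12: ŷ = -1 + 2.6·12 = 30.2; r = 30.8 − 30.2 = 0.6
x=13: ŷ = -1 + 2.6·13 = 32.8; r = 34.3 − 32.8 = 1.5
x=14: ŷ = -1 + 2.6·14 = 35.4; r = 35.6 − 35.4 = 0.2
x=15: ŷ = -1 + 2.6·15 = 38; r = 38.7 − 38 = 0.7
x=16: ŷ = -1 + 2.6·16 = 40.6; r = 38.6 − 40.6 = -2
Largest |r| is 2 at x = 16, residual -2.

x = 16, r = -2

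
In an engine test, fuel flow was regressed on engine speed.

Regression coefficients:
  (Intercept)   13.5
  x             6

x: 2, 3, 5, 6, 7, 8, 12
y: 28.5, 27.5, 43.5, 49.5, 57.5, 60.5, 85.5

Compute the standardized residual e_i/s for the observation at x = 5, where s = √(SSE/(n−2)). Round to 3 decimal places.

0.000

x=2: ŷ = 13.5 + 6·2 = 25.5; e = 28.5 − 25.5 = 3
x=3: ŷ = 13.5 + 6·3 = 31.5; e = 27.5 − 31.5 = -4
x=5: ŷ = 13.5 + 6·5 = 43.5; e = 43.5 − 43.5 = 0
x=6: ŷ = 13.5 + 6·6 = 49.5; e = 49.5 − 49.5 = 0
x=7: ŷ = 13.5 + 6·7 = 55.5; e = 57.5 − 55.5 = 2
x=8: ŷ = 13.5 + 6·8 = 61.5; e = 60.5 − 61.5 = -1
x=12: ŷ = 13.5 + 6·12 = 85.5; e = 85.5 − 85.5 = 0
SSE = 9 + 16 + 0 + 0 + 4 + 1 + 0 = 30
s = √(30/5) = 2.44949
e/s = 0 / 2.44949 = 0.000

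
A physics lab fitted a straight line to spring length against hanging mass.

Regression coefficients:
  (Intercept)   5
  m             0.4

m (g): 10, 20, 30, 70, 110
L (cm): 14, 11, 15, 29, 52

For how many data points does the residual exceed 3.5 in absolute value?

m=10: ŷ = 5 + 0.4·10 = 9; r = 14 − 9 = 5
m=20: ŷ = 5 + 0.4·20 = 13; r = 11 − 13 = -2
m=30: ŷ = 5 + 0.4·30 = 17; r = 15 − 17 = -2
m=70: ŷ = 5 + 0.4·70 = 33; r = 29 − 33 = -4
m=110: ŷ = 5 + 0.4·110 = 49; r = 52 − 49 = 3
|r| > 3.5: m=10 (|r|=5), m=70 (|r|=4) → 2

2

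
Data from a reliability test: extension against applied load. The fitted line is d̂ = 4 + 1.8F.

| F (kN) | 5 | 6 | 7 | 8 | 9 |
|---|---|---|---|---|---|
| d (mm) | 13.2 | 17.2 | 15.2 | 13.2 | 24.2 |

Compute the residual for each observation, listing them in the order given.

F=5: d̂ = 4 + 1.8·5 = 13; e = 13.2 − 13 = 0.2
F=6: d̂ = 4 + 1.8·6 = 14.8; e = 17.2 − 14.8 = 2.4
F=7: d̂ = 4 + 1.8·7 = 16.6; e = 15.2 − 16.6 = -1.4
F=8: d̂ = 4 + 1.8·8 = 18.4; e = 13.2 − 18.4 = -5.2
F=9: d̂ = 4 + 1.8·9 = 20.2; e = 24.2 − 20.2 = 4

0.2, 2.4, -1.4, -5.2, 4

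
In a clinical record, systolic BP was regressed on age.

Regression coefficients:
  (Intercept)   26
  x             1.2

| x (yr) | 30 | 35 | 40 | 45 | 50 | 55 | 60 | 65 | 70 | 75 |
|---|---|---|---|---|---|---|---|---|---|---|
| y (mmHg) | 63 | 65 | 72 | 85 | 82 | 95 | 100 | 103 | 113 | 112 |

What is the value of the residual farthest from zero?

r = 5

x=30: ŷ = 26 + 1.2·30 = 62; r = 63 − 62 = 1
x=35: ŷ = 26 + 1.2·35 = 68; r = 65 − 68 = -3
x=40: ŷ = 26 + 1.2·40 = 74; r = 72 − 74 = -2
x=45: ŷ = 26 + 1.2·45 = 80; r = 85 − 80 = 5
x=50: ŷ = 26 + 1.2·50 = 86; r = 82 − 86 = -4
x=55: ŷ = 26 + 1.2·55 = 92; r = 95 − 92 = 3
x=60: ŷ = 26 + 1.2·60 = 98; r = 100 − 98 = 2
x=65: ŷ = 26 + 1.2·65 = 104; r = 103 − 104 = -1
x=70: ŷ = 26 + 1.2·70 = 110; r = 113 − 110 = 3
x=75: ŷ = 26 + 1.2·75 = 116; r = 112 − 116 = -4
Largest |r| is 5 at x = 45, residual 5.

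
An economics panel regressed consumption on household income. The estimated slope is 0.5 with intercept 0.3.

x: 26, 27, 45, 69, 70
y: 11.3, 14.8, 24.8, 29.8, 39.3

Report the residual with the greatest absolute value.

e = -5

x=26: ŷ = 0.3 + 0.5·26 = 13.3; e = 11.3 − 13.3 = -2
x=27: ŷ = 0.3 + 0.5·27 = 13.8; e = 14.8 − 13.8 = 1
x=45: ŷ = 0.3 + 0.5·45 = 22.8; e = 24.8 − 22.8 = 2
x=69: ŷ = 0.3 + 0.5·69 = 34.8; e = 29.8 − 34.8 = -5
x=70: ŷ = 0.3 + 0.5·70 = 35.3; e = 39.3 − 35.3 = 4
Largest |e| is 5 at x = 69, residual -5.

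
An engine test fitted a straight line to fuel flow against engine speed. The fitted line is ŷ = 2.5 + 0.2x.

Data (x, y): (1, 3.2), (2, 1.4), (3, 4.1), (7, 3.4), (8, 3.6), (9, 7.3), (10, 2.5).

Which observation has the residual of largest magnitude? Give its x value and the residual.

x = 9, r = 3

x=1: ŷ = 2.5 + 0.2·1 = 2.7; r = 3.2 − 2.7 = 0.5
x=2: ŷ = 2.5 + 0.2·2 = 2.9; r = 1.4 − 2.9 = -1.5
x=3: ŷ = 2.5 + 0.2·3 = 3.1; r = 4.1 − 3.1 = 1
x=7: ŷ = 2.5 + 0.2·7 = 3.9; r = 3.4 − 3.9 = -0.5
x=8: ŷ = 2.5 + 0.2·8 = 4.1; r = 3.6 − 4.1 = -0.5
x=9: ŷ = 2.5 + 0.2·9 = 4.3; r = 7.3 − 4.3 = 3
x=10: ŷ = 2.5 + 0.2·10 = 4.5; r = 2.5 − 4.5 = -2
Largest |r| is 3 at x = 9, residual 3.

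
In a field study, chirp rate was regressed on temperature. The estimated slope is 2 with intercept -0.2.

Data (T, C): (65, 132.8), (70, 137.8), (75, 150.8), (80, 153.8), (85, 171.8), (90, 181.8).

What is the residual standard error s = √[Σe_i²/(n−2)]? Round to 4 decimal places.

T=65: Ĉ = -0.2 + 2·65 = 129.8; e = 132.8 − 129.8 = 3
T=70: Ĉ = -0.2 + 2·70 = 139.8; e = 137.8 − 139.8 = -2
T=75: Ĉ = -0.2 + 2·75 = 149.8; e = 150.8 − 149.8 = 1
T=80: Ĉ = -0.2 + 2·80 = 159.8; e = 153.8 − 159.8 = -6
T=85: Ĉ = -0.2 + 2·85 = 169.8; e = 171.8 − 169.8 = 2
T=90: Ĉ = -0.2 + 2·90 = 179.8; e = 181.8 − 179.8 = 2
SSE = 9 + 4 + 1 + 36 + 4 + 4 = 58
s = √(58/4) = √14.5 ≈ 3.8079

s = 3.8079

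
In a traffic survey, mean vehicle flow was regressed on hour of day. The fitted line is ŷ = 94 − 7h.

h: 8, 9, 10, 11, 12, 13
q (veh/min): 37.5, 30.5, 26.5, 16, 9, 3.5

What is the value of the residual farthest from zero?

r = 2.5

h=8: ŷ = 94 − 7·8 = 38; r = 37.5 − 38 = -0.5
h=9: ŷ = 94 − 7·9 = 31; r = 30.5 − 31 = -0.5
h=10: ŷ = 94 − 7·10 = 24; r = 26.5 − 24 = 2.5
h=11: ŷ = 94 − 7·11 = 17; r = 16 − 17 = -1
h=12: ŷ = 94 − 7·12 = 10; r = 9 − 10 = -1
h=13: ŷ = 94 − 7·13 = 3; r = 3.5 − 3 = 0.5
Largest |r| is 2.5 at h = 10, residual 2.5.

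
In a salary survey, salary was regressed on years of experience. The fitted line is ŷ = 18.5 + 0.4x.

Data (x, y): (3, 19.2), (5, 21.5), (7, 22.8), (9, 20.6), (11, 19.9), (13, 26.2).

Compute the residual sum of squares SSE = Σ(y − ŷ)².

SSE = 21

x=3: ŷ = 18.5 + 0.4·3 = 19.7; r = 19.2 − 19.7 = -0.5
x=5: ŷ = 18.5 + 0.4·5 = 20.5; r = 21.5 − 20.5 = 1
x=7: ŷ = 18.5 + 0.4·7 = 21.3; r = 22.8 − 21.3 = 1.5
x=9: ŷ = 18.5 + 0.4·9 = 22.1; r = 20.6 − 22.1 = -1.5
x=11: ŷ = 18.5 + 0.4·11 = 22.9; r = 19.9 − 22.9 = -3
x=13: ŷ = 18.5 + 0.4·13 = 23.7; r = 26.2 − 23.7 = 2.5
SSE = 0.25 + 1 + 2.25 + 2.25 + 9 + 6.25 = 21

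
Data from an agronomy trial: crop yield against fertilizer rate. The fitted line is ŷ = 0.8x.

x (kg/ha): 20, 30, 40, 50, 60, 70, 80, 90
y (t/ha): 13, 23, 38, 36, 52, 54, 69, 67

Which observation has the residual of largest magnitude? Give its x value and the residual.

x = 40, r = 6

x=20: ŷ = 0.8·20 = 16; r = 13 − 16 = -3
x=30: ŷ = 0.8·30 = 24; r = 23 − 24 = -1
x=40: ŷ = 0.8·40 = 32; r = 38 − 32 = 6
x=50: ŷ = 0.8·50 = 40; r = 36 − 40 = -4
x=60: ŷ = 0.8·60 = 48; r = 52 − 48 = 4
x=70: ŷ = 0.8·70 = 56; r = 54 − 56 = -2
x=80: ŷ = 0.8·80 = 64; r = 69 − 64 = 5
x=90: ŷ = 0.8·90 = 72; r = 67 − 72 = -5
Largest |r| is 6 at x = 40, residual 6.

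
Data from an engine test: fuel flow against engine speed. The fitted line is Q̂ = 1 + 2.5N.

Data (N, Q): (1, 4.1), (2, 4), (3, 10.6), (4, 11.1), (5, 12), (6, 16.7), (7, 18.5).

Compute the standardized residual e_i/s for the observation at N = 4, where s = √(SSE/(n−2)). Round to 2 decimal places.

N=1: Q̂ = 1 + 2.5·1 = 3.5; e = 4.1 − 3.5 = 0.6
N=2: Q̂ = 1 + 2.5·2 = 6; e = 4 − 6 = -2
N=3: Q̂ = 1 + 2.5·3 = 8.5; e = 10.6 − 8.5 = 2.1
N=4: Q̂ = 1 + 2.5·4 = 11; e = 11.1 − 11 = 0.1
N=5: Q̂ = 1 + 2.5·5 = 13.5; e = 12 − 13.5 = -1.5
N=6: Q̂ = 1 + 2.5·6 = 16; e = 16.7 − 16 = 0.7
N=7: Q̂ = 1 + 2.5·7 = 18.5; e = 18.5 − 18.5 = 0
SSE = 0.36 + 4 + 4.41 + 0.01 + 2.25 + 0.49 + 0 = 11.52
s = √(11.52/5) = 1.51789
e/s = 0.1 / 1.51789 = 0.07

0.07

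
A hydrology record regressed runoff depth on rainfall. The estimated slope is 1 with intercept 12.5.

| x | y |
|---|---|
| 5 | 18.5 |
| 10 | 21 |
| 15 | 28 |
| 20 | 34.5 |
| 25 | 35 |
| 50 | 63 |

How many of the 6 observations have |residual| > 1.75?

2

x=5: ŷ = 12.5 + 5 = 17.5; r = 18.5 − 17.5 = 1
x=10: ŷ = 12.5 + 10 = 22.5; r = 21 − 22.5 = -1.5
x=15: ŷ = 12.5 + 15 = 27.5; r = 28 − 27.5 = 0.5
x=20: ŷ = 12.5 + 20 = 32.5; r = 34.5 − 32.5 = 2
x=25: ŷ = 12.5 + 25 = 37.5; r = 35 − 37.5 = -2.5
x=50: ŷ = 12.5 + 50 = 62.5; r = 63 − 62.5 = 0.5
|r| > 1.75: x=20 (|r|=2), x=25 (|r|=2.5) → 2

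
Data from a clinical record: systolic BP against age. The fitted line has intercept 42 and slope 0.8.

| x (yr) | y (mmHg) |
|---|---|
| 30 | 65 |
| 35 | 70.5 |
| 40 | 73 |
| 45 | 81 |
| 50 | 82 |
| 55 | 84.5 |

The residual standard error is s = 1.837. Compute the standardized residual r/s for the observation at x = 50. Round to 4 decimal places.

ŷ = 42 + 0.8·50 = 82
r = 82 − 82 = 0
r/s = 0 / 1.837 = 0.0000

0.0000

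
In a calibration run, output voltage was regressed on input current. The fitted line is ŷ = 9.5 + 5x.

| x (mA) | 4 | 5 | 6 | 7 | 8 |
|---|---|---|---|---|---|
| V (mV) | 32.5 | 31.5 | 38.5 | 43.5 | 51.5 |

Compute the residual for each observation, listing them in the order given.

x=4: ŷ = 9.5 + 5·4 = 29.5; r = 32.5 − 29.5 = 3
x=5: ŷ = 9.5 + 5·5 = 34.5; r = 31.5 − 34.5 = -3
x=6: ŷ = 9.5 + 5·6 = 39.5; r = 38.5 − 39.5 = -1
x=7: ŷ = 9.5 + 5·7 = 44.5; r = 43.5 − 44.5 = -1
x=8: ŷ = 9.5 + 5·8 = 49.5; r = 51.5 − 49.5 = 2

3, -3, -1, -1, 2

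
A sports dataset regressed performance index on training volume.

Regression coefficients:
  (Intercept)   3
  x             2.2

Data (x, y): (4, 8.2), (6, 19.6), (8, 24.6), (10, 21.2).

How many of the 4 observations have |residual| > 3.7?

2

x=4: ŷ = 3 + 2.2·4 = 11.8; e = 8.2 − 11.8 = -3.6
x=6: ŷ = 3 + 2.2·6 = 16.2; e = 19.6 − 16.2 = 3.4
x=8: ŷ = 3 + 2.2·8 = 20.6; e = 24.6 − 20.6 = 4
x=10: ŷ = 3 + 2.2·10 = 25; e = 21.2 − 25 = -3.8
|e| > 3.7: x=8 (|e|=4), x=10 (|e|=3.8) → 2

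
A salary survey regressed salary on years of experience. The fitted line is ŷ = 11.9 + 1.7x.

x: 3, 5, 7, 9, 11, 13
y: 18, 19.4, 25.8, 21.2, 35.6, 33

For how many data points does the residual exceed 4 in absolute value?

x=3: ŷ = 11.9 + 1.7·3 = 17; e = 18 − 17 = 1
x=5: ŷ = 11.9 + 1.7·5 = 20.4; e = 19.4 − 20.4 = -1
x=7: ŷ = 11.9 + 1.7·7 = 23.8; e = 25.8 − 23.8 = 2
x=9: ŷ = 11.9 + 1.7·9 = 27.2; e = 21.2 − 27.2 = -6
x=11: ŷ = 11.9 + 1.7·11 = 30.6; e = 35.6 − 30.6 = 5
x=13: ŷ = 11.9 + 1.7·13 = 34; e = 33 − 34 = -1
|e| > 4: x=9 (|e|=6), x=11 (|e|=5) → 2

2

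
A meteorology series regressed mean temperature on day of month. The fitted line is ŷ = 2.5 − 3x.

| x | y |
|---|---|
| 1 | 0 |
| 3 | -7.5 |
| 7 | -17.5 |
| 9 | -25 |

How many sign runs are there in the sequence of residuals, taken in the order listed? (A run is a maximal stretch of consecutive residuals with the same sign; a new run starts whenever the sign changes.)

4 runs

x=1: ŷ = 2.5 − 3·1 = -0.5; e = 0 − (-0.5) = 0.5
x=3: ŷ = 2.5 − 3·3 = -6.5; e = -7.5 − (-6.5) = -1
x=7: ŷ = 2.5 − 3·7 = -18.5; e = -17.5 − (-18.5) = 1
x=9: ŷ = 2.5 − 3·9 = -24.5; e = -25 − (-24.5) = -0.5
Signs: + − + −
Runs: +×1, −×1, +×1, −×1 → 4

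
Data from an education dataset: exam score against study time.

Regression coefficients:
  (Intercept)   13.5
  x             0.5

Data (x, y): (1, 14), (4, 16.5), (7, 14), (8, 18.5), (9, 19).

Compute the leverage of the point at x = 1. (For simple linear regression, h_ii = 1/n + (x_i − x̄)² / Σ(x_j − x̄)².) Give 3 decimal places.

h = 0.738

x̄ = (1 + 4 + 7 + 8 + 9)/5 = 5.8
Σ(x − x̄)² = 23.04 + 3.24 + 1.44 + 4.84 + 10.24 = 42.8
h = 1/5 + (-4.8)²/42.8 = 0.2 + 0.538318 = 0.738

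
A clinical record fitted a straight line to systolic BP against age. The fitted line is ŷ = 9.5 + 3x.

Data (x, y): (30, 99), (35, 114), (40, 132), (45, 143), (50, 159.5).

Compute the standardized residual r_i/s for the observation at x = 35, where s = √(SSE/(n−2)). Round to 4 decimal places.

x=30: ŷ = 9.5 + 3·30 = 99.5; r = 99 − 99.5 = -0.5
x=35: ŷ = 9.5 + 3·35 = 114.5; r = 114 − 114.5 = -0.5
x=40: ŷ = 9.5 + 3·40 = 129.5; r = 132 − 129.5 = 2.5
x=45: ŷ = 9.5 + 3·45 = 144.5; r = 143 − 144.5 = -1.5
x=50: ŷ = 9.5 + 3·50 = 159.5; r = 159.5 − 159.5 = 0
SSE = 0.25 + 0.25 + 6.25 + 2.25 + 0 = 9
s = √(9/3) = 1.73205
r/s = -0.5 / 1.73205 = -0.2887

-0.2887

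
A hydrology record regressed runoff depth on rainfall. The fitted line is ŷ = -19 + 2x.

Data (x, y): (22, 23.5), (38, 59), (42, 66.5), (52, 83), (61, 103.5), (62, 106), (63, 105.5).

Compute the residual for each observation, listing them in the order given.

x=22: ŷ = -19 + 2·22 = 25; e = 23.5 − 25 = -1.5
x=38: ŷ = -19 + 2·38 = 57; e = 59 − 57 = 2
x=42: ŷ = -19 + 2·42 = 65; e = 66.5 − 65 = 1.5
x=52: ŷ = -19 + 2·52 = 85; e = 83 − 85 = -2
x=61: ŷ = -19 + 2·61 = 103; e = 103.5 − 103 = 0.5
x=62: ŷ = -19 + 2·62 = 105; e = 106 − 105 = 1
x=63: ŷ = -19 + 2·63 = 107; e = 105.5 − 107 = -1.5

-1.5, 2, 1.5, -2, 0.5, 1, -1.5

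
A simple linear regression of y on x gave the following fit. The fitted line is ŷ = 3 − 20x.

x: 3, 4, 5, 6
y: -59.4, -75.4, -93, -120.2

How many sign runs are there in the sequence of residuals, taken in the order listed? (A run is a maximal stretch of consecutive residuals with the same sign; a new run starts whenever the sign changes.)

x=3: ŷ = 3 − 20·3 = -57; e = -59.4 − (-57) = -2.4
x=4: ŷ = 3 − 20·4 = -77; e = -75.4 − (-77) = 1.6
x=5: ŷ = 3 − 20·5 = -97; e = -93 − (-97) = 4
x=6: ŷ = 3 − 20·6 = -117; e = -120.2 − (-117) = -3.2
Signs: − + + −
Runs: −×1, +×2, −×1 → 3

3 runs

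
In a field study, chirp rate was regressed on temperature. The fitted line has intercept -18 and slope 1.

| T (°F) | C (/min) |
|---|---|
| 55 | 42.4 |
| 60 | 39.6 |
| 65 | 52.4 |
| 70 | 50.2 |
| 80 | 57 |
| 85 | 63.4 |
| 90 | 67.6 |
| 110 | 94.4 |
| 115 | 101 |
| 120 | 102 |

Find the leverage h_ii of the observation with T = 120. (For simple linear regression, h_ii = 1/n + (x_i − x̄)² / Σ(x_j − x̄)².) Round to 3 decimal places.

T̄ = (55 + 60 + 65 + 70 + 80 + 85 + 90 + 110 + 115 + 120)/10 = 85
Σ(T − T̄)² = 900 + 625 + 400 + 225 + 25 + 0 + 25 + 625 + 900 + 1225 = 4950
h = 1/10 + (35)²/4950 = 0.1 + 0.247475 = 0.347

h = 0.347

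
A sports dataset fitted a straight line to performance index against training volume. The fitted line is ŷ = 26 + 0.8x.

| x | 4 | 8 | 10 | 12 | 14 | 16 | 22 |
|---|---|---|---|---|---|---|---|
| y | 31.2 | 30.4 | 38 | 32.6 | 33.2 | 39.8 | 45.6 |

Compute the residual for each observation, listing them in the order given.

x=4: ŷ = 26 + 0.8·4 = 29.2; r = 31.2 − 29.2 = 2
x=8: ŷ = 26 + 0.8·8 = 32.4; r = 30.4 − 32.4 = -2
x=10: ŷ = 26 + 0.8·10 = 34; r = 38 − 34 = 4
x=12: ŷ = 26 + 0.8·12 = 35.6; r = 32.6 − 35.6 = -3
x=14: ŷ = 26 + 0.8·14 = 37.2; r = 33.2 − 37.2 = -4
x=16: ŷ = 26 + 0.8·16 = 38.8; r = 39.8 − 38.8 = 1
x=22: ŷ = 26 + 0.8·22 = 43.6; r = 45.6 − 43.6 = 2

2, -2, 4, -3, -4, 1, 2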